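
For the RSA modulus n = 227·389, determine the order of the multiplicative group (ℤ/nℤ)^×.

φ(n) = (p − 1)(q − 1) = (227−1)(389−1) = 226·388 = 87688.

87688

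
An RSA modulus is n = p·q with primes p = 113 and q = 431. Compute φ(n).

For distinct primes, φ(pq) = (p−1)(q−1) = 112 × 430 = 48160.

48160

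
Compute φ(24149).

21600

First factor: 24149 = 19 · 31 · 41.
φ(24149) = 24149 · (1 − 1/19) · (1 − 1/31) · (1 − 1/41)
       = 24149 · 21600/24149 = 21600.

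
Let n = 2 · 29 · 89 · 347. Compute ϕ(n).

φ(1791214) = 1791214 · (1 − 1/2) · (1 − 1/29) · (1 − 1/89) · (1 − 1/347)
       = 1791214 · 852544/1791214 = 852544.

852544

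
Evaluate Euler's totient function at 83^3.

φ(571787) = 571787 · (1 − 1/83)
       = 571787 · 82/83 = 564898.

564898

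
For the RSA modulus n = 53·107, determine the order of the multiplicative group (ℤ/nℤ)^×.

5512

φ(pq) = (p−1)(q−1) = 52 · 106 = 5512.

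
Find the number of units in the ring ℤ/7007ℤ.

5040

First factor: 7007 = 7^2 * 11 * 13.
φ(7007) = 7007 · (1 − 1/7) · (1 − 1/11) · (1 − 1/13)
       = 7007 · 720/1001 = 5040.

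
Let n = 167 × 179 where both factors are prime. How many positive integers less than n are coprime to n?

29548

φ(167) = 167 − 1 = 166.
φ(179) = 179 − 1 = 178.
Since φ is multiplicative, φ(29893) = 166 · 178 = 29548.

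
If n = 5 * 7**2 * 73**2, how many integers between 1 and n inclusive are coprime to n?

883008

φ(5) = 5 − 1 = 4.
φ(7^2) = 7^2 − 7^1 = 49 − 7 = 42.
φ(73^2) = 73^2 − 73^1 = 5329 − 73 = 5256.
Multiply: 4 · 42 · 5256 = 883008.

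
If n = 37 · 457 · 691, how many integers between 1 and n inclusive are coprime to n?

φ(11684119) = 11684119 · (1 − 1/37) · (1 − 1/457) · (1 − 1/691)
       = 11684119 · 11327040/11684119 = 11327040.

11327040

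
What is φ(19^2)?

342

φ(361) = 361 · (1 − 1/19)
       = 361 · 18/19 = 342.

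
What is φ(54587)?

First factor: 54587 = 13^2 · 17 · 19.
φ(13^2) = 13^1·(13−1) = 13·12 = 156.
φ(17) = 17 − 1 = 16.
φ(19) = 19 − 1 = 18.
Since φ is multiplicative, φ(54587) = 156 · 16 · 18 = 44928.

44928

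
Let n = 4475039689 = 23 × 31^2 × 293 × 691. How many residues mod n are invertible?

4122280800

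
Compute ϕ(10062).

Prime factorization: 10062 = 2 × 3^2 × 13 × 43.
φ(10062) = 10062 · (1 − 1/2) · (1 − 1/3) · (1 − 1/13) · (1 − 1/43)
       = 10062 · 1008/3354 = 3024.

3024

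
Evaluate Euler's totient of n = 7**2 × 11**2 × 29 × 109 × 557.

φ(7^2) = 7^2 − 7^1 = 49 − 7 = 42.
φ(11^2) = 11^1·(11−1) = 11·10 = 110.
φ(29) = 29 − 1 = 28.
φ(109) = 109 − 1 = 108.
φ(557) = 557 − 1 = 556.
φ(10439053933) = 42 × 110 × 28 × 108 × 556 = 7767809280.

7767809280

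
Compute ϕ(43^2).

1806

φ(1849) = 1849 · (1 − 1/43)
       = 1849 · 42/43 = 1806.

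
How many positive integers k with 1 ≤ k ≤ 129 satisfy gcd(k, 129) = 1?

84

129 = 3 · 43.
φ(129) = 129 · (1 − 1/3) · (1 − 1/43)
       = 129 · 84/129 = 84.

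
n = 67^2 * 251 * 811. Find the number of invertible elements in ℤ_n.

φ(913785329) = 913785329 · (1 − 1/67) · (1 − 1/251) · (1 − 1/811)
       = 913785329 · 13365000/13638587 = 895455000.

895455000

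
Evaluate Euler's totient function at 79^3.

486798

φ(79^3) = 79^2·(79−1) = 6241·78 = 486798.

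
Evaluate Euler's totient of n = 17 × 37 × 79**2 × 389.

φ(17) = 17 − 1 = 16.
φ(37) = 37 − 1 = 36.
φ(79^2) = 79^1·(79−1) = 79·78 = 6162.
φ(389) = 389 − 1 = 388.
φ(1527054121) = 16 × 36 × 6162 × 388 = 1377133056.

1377133056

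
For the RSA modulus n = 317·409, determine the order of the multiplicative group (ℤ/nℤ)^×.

φ(n) = (p − 1)(q − 1) = (317−1)(409−1) = 316·408 = 128928.

128928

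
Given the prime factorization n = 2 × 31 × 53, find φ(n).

φ(3286) = 3286 · (1 − 1/2) · (1 − 1/31) · (1 − 1/53)
       = 3286 · 1560/3286 = 1560.

1560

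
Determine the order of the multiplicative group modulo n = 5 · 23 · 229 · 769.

φ(20251615) = 20251615 · (1 − 1/5) · (1 − 1/23) · (1 − 1/229) · (1 − 1/769)
       = 20251615 · 15409152/20251615 = 15409152.

15409152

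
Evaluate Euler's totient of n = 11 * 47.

460

φ(11) = 11 − 1 = 10.
φ(47) = 47 − 1 = 46.
Multiply: 10 · 46 = 460.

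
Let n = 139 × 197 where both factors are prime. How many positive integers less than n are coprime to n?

27048

For distinct primes, φ(pq) = (p−1)(q−1) = 138 × 196 = 27048.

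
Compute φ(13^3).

φ(2197) = 2197 · (1 − 1/13)
       = 2197 · 12/13 = 2028.

2028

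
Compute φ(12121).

10560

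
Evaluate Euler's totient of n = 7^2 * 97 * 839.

3378816

φ(3987767) = 3987767 · (1 − 1/7) · (1 − 1/97) · (1 − 1/839)
       = 3987767 · 482688/569681 = 3378816.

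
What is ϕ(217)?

First factor: 217 = 7 · 31.
φ(7) = 7 − 1 = 6.
φ(31) = 31 − 1 = 30.
Multiply: 6 · 30 = 180.

180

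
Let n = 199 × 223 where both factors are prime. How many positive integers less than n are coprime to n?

43956

φ(199) = 199 − 1 = 198.
φ(223) = 223 − 1 = 222.
Since φ is multiplicative, φ(44377) = 198 · 222 = 43956.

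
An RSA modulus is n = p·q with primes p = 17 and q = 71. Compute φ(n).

1120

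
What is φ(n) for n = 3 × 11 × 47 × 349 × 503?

φ(272273397) = 272273397 · (1 − 1/3) · (1 − 1/11) · (1 − 1/47) · (1 − 1/349) · (1 − 1/503)
       = 272273397 · 160720320/272273397 = 160720320.

160720320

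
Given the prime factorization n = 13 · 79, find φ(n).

φ(13) = 13 − 1 = 12.
φ(79) = 79 − 1 = 78.
φ(1027) = 12 × 78 = 936.

936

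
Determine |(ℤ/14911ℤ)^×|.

12960

14911 = 13 · 31 · 37.
φ(13) = 13 − 1 = 12.
φ(31) = 31 − 1 = 30.
φ(37) = 37 − 1 = 36.
φ(14911) = 12 × 30 × 36 = 12960.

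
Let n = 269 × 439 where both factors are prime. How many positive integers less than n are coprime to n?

117384

For distinct primes, φ(pq) = (p−1)(q−1) = 268 × 438 = 117384.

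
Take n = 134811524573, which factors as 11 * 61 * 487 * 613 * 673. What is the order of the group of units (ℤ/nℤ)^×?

119924582400

φ(11) = 11 − 1 = 10.
φ(61) = 61 − 1 = 60.
φ(487) = 487 − 1 = 486.
φ(613) = 613 − 1 = 612.
φ(673) = 673 − 1 = 672.
φ(134811524573) = 10 × 60 × 486 × 612 × 672 = 119924582400.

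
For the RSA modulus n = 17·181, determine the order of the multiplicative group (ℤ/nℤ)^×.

φ(pq) = (p−1)(q−1) = 16 · 180 = 2880.

2880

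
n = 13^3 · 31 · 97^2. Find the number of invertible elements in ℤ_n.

φ(13^3) = 13^2·(13−1) = 169·12 = 2028.
φ(31) = 31 − 1 = 30.
φ(97^2) = 97^2 − 97^1 = 9409 − 97 = 9312.
Since φ is multiplicative, φ(640818763) = 2028 · 30 · 9312 = 566542080.

566542080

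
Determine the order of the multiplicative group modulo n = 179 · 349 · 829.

φ(51788459) = 51788459 · (1 − 1/179) · (1 − 1/349) · (1 − 1/829)
       = 51788459 · 51289632/51788459 = 51289632.

51289632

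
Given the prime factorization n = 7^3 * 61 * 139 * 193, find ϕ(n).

467389440

φ(7^3) = 7^2·(7−1) = 49·6 = 294.
φ(61) = 61 − 1 = 60.
φ(139) = 139 − 1 = 138.
φ(193) = 193 − 1 = 192.
Since φ is multiplicative, φ(561301321) = 294 · 60 · 138 · 192 = 467389440.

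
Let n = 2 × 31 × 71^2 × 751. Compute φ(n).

φ(2) = 2 − 1 = 1.
φ(31) = 31 − 1 = 30.
φ(71^2) = 71^2 − 71^1 = 5041 − 71 = 4970.
φ(751) = 751 − 1 = 750.
φ(234719042) = 1 × 30 × 4970 × 750 = 111825000.

111825000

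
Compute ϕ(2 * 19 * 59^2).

φ(2) = 2 − 1 = 1.
φ(19) = 19 − 1 = 18.
φ(59^2) = 59^2 − 59^1 = 3481 − 59 = 3422.
Since φ is multiplicative, φ(132278) = 1 · 18 · 3422 = 61596.

61596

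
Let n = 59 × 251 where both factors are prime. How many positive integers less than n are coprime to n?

14500

φ(n) = (p − 1)(q − 1) = (59−1)(251−1) = 58·250 = 14500.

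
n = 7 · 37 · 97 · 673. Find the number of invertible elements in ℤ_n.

13934592

φ(16907779) = 16907779 · (1 − 1/7) · (1 − 1/37) · (1 − 1/97) · (1 − 1/673)
       = 16907779 · 13934592/16907779 = 13934592.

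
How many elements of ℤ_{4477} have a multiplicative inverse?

3960

4477 = 11^2 * 37.
φ(4477) = 4477 · (1 − 1/11) · (1 − 1/37)
       = 4477 · 360/407 = 3960.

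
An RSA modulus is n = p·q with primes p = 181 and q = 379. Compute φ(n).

φ(n) = (p − 1)(q − 1) = (181−1)(379−1) = 180·378 = 68040.

68040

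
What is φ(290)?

290 = 2 * 5 * 29.
φ(2) = 2 − 1 = 1.
φ(5) = 5 − 1 = 4.
φ(29) = 29 − 1 = 28.
Multiply: 1 · 4 · 28 = 112.

112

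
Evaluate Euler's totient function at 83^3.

φ(83^3) = 83^2·(83−1) = 6889·82 = 564898.

564898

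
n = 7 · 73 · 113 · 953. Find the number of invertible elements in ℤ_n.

46061568

φ(55029079) = 55029079 · (1 − 1/7) · (1 − 1/73) · (1 − 1/113) · (1 − 1/953)
       = 55029079 · 46061568/55029079 = 46061568.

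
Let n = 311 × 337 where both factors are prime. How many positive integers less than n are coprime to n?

For distinct primes, φ(pq) = (p−1)(q−1) = 310 × 336 = 104160.

104160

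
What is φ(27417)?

15552

27417 = 3 * 13 * 19 * 37.
φ(3) = 3 − 1 = 2.
φ(13) = 13 − 1 = 12.
φ(19) = 19 − 1 = 18.
φ(37) = 37 − 1 = 36.
Since φ is multiplicative, φ(27417) = 2 · 12 · 18 · 36 = 15552.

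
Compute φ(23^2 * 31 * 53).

φ(23^2) = 23^1·(23−1) = 23·22 = 506.
φ(31) = 31 − 1 = 30.
φ(53) = 53 − 1 = 52.
Multiply: 506 · 30 · 52 = 789360.

789360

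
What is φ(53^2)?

2756

φ(53^2) = 53^2 − 53^1 = 2809 − 53 = 2756.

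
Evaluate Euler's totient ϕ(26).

Factor 26: 26 = 2 × 13.
φ(26) = 26 · (1 − 1/2) · (1 − 1/13)
       = 26 · 12/26 = 12.

12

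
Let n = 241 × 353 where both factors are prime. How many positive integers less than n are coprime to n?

For distinct primes, φ(pq) = (p−1)(q−1) = 240 × 352 = 84480.

84480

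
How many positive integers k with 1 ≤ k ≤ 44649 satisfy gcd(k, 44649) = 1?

Factor 44649: 44649 = 3^2 · 11^2 · 41.
φ(3^2) = 3^2 − 3^1 = 9 − 3 = 6.
φ(11^2) = 11^2 − 11^1 = 121 − 11 = 110.
φ(41) = 41 − 1 = 40.
φ(44649) = 6 × 110 × 40 = 26400.

26400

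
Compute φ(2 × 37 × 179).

6408

φ(2) = 2 − 1 = 1.
φ(37) = 37 − 1 = 36.
φ(179) = 179 − 1 = 178.
Multiply: 1 · 36 · 178 = 6408.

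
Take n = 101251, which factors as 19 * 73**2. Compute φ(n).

94608

φ(101251) = 101251 · (1 − 1/19) · (1 − 1/73)
       = 101251 · 1296/1387 = 94608.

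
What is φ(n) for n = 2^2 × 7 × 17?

φ(476) = 476 · (1 − 1/2) · (1 − 1/7) · (1 − 1/17)
       = 476 · 96/238 = 192.

192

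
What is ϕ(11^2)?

φ(121) = 121 · (1 − 1/11)
       = 121 · 10/11 = 110.

110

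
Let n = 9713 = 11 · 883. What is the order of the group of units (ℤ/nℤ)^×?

φ(9713) = 9713 · (1 − 1/11) · (1 − 1/883)
       = 9713 · 8820/9713 = 8820.

8820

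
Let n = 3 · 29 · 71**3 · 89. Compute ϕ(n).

1738943360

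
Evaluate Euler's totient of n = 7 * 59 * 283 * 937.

91855296

φ(109515623) = 109515623 · (1 − 1/7) · (1 − 1/59) · (1 − 1/283) · (1 − 1/937)
       = 109515623 · 91855296/109515623 = 91855296.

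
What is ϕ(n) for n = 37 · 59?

φ(37) = 37 − 1 = 36.
φ(59) = 59 − 1 = 58.
φ(2183) = 36 × 58 = 2088.

2088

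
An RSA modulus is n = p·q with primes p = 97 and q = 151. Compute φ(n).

14400

For distinct primes, φ(pq) = (p−1)(q−1) = 96 × 150 = 14400.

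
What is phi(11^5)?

146410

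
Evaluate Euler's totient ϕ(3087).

1764

First factor: 3087 = 3^2 · 7^3.
φ(3^2) = 3^2 − 3^1 = 9 − 3 = 6.
φ(7^3) = 7^2·(7−1) = 49·6 = 294.
Multiply: 6 · 294 = 1764.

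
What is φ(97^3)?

903264

φ(97^3) = 97^3 − 97^2 = 912673 − 9409 = 903264.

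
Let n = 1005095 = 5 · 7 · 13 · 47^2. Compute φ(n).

φ(5) = 5 − 1 = 4.
φ(7) = 7 − 1 = 6.
φ(13) = 13 − 1 = 12.
φ(47^2) = 47^2 − 47^1 = 2209 − 47 = 2162.
φ(1005095) = 4 × 6 × 12 × 2162 = 622656.

622656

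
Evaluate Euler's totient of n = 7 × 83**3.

φ(7) = 7 − 1 = 6.
φ(83^3) = 83^3 − 83^2 = 571787 − 6889 = 564898.
φ(4002509) = 6 × 564898 = 3389388.

3389388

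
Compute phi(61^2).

3660

φ(61^2) = 61^2 − 61^1 = 3721 − 61 = 3660.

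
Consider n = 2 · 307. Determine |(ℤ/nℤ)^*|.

306

φ(614) = 614 · (1 − 1/2) · (1 − 1/307)
       = 614 · 306/614 = 306.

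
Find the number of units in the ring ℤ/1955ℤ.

1408

Factor 1955: 1955 = 5 · 17 · 23.
φ(1955) = 1955 · (1 − 1/5) · (1 − 1/17) · (1 − 1/23)
       = 1955 · 1408/1955 = 1408.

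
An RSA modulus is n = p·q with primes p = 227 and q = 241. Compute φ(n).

54240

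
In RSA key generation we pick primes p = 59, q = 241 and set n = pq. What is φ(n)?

φ(59) = 59 − 1 = 58.
φ(241) = 241 − 1 = 240.
Multiply: 58 · 240 = 13920.

13920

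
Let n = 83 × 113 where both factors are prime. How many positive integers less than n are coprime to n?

9184

φ(9379) = 9379 · (1 − 1/83) · (1 − 1/113)
       = 9379 · 9184/9379 = 9184.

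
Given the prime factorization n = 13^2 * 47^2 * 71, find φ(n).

φ(13^2) = 13^2 − 13^1 = 169 − 13 = 156.
φ(47^2) = 47^1·(47−1) = 47·46 = 2162.
φ(71) = 71 − 1 = 70.
Since φ is multiplicative, φ(26505791) = 156 · 2162 · 70 = 23609040.

23609040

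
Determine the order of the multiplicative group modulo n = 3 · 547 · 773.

φ(3) = 3 − 1 = 2.
φ(547) = 547 − 1 = 546.
φ(773) = 773 − 1 = 772.
Since φ is multiplicative, φ(1268493) = 2 · 546 · 772 = 843024.

843024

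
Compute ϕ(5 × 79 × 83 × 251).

φ(8229035) = 8229035 · (1 − 1/5) · (1 − 1/79) · (1 − 1/83) · (1 − 1/251)
       = 8229035 · 6396000/8229035 = 6396000.

6396000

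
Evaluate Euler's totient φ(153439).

120960

First factor: 153439 = 11 * 13 * 29 * 37.
φ(11) = 11 − 1 = 10.
φ(13) = 13 − 1 = 12.
φ(29) = 29 − 1 = 28.
φ(37) = 37 − 1 = 36.
Since φ is multiplicative, φ(153439) = 10 · 12 · 28 · 36 = 120960.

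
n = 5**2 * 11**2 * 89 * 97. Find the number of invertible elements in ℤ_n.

18585600

φ(26114825) = 26114825 · (1 − 1/5) · (1 − 1/11) · (1 − 1/89) · (1 − 1/97)
       = 26114825 · 337920/474815 = 18585600.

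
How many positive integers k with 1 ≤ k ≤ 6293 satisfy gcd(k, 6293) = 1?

5040

First factor: 6293 = 7 * 29 * 31.
φ(6293) = 6293 · (1 − 1/7) · (1 − 1/29) · (1 − 1/31)
       = 6293 · 5040/6293 = 5040.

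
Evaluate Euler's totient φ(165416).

73920

165416 = 2**3 × 23 × 29 × 31.
φ(2^3) = 2^3 − 2^2 = 8 − 4 = 4.
φ(23) = 23 − 1 = 22.
φ(29) = 29 − 1 = 28.
φ(31) = 31 − 1 = 30.
Since φ is multiplicative, φ(165416) = 4 · 22 · 28 · 30 = 73920.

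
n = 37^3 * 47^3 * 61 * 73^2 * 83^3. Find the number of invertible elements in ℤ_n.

φ(37^3) = 37^2·(37−1) = 1369·36 = 49284.
φ(47^3) = 47^2·(47−1) = 2209·46 = 101614.
φ(61) = 61 − 1 = 60.
φ(73^2) = 73^1·(73−1) = 73·72 = 5256.
φ(83^3) = 83^2·(83−1) = 6889·82 = 564898.
φ(977481571532774296957) = 49284 × 101614 × 60 × 5256 × 564898 = 892146427060160033280.

892146427060160033280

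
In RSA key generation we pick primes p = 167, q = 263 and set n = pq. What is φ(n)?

43492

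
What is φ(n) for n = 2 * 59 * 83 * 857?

4071136

φ(8393458) = 8393458 · (1 − 1/2) · (1 − 1/59) · (1 − 1/83) · (1 − 1/857)
       = 8393458 · 4071136/8393458 = 4071136.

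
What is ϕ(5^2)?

20

φ(25) = 25 · (1 − 1/5)
       = 25 · 4/5 = 20.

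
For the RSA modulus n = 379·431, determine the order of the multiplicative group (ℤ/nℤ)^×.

For distinct primes, φ(pq) = (p−1)(q−1) = 378 × 430 = 162540.

162540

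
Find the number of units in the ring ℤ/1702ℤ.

1702 = 2 * 23 * 37.
φ(1702) = 1702 · (1 − 1/2) · (1 − 1/23) · (1 − 1/37)
       = 1702 · 792/1702 = 792.

792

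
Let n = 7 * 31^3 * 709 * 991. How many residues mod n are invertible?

φ(7) = 7 − 1 = 6.
φ(31^3) = 31^2·(31−1) = 961·30 = 28830.
φ(709) = 709 − 1 = 708.
φ(991) = 991 − 1 = 990.
Multiply: 6 · 28830 · 708 · 990 = 121245141600.

121245141600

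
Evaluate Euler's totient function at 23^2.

φ(529) = 529 · (1 − 1/23)
       = 529 · 22/23 = 506.

506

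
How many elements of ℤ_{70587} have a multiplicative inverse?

Prime factorization: 70587 = 3^2 · 11 · 23 · 31.
φ(70587) = 70587 · (1 − 1/3) · (1 − 1/11) · (1 − 1/23) · (1 − 1/31)
       = 70587 · 13200/23529 = 39600.

39600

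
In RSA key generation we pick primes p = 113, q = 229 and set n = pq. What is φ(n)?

25536

φ(pq) = (p−1)(q−1) = 112 · 228 = 25536.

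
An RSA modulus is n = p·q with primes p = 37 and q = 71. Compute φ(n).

2520

φ(pq) = (p−1)(q−1) = 36 · 70 = 2520.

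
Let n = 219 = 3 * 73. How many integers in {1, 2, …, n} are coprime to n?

144

φ(3) = 3 − 1 = 2.
φ(73) = 73 − 1 = 72.
Multiply: 2 · 72 = 144.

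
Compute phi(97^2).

9312

φ(9409) = 9409 · (1 − 1/97)
       = 9409 · 96/97 = 9312.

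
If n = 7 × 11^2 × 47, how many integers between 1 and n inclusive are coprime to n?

φ(39809) = 39809 · (1 − 1/7) · (1 − 1/11) · (1 − 1/47)
       = 39809 · 2760/3619 = 30360.

30360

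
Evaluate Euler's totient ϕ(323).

288

Factor 323: 323 = 17 × 19.
φ(323) = 323 · (1 − 1/17) · (1 − 1/19)
       = 323 · 288/323 = 288.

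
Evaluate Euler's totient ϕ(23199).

23199 = 3 × 11 × 19 × 37.
φ(3) = 3 − 1 = 2.
φ(11) = 11 − 1 = 10.
φ(19) = 19 − 1 = 18.
φ(37) = 37 − 1 = 36.
φ(23199) = 2 × 10 × 18 × 36 = 12960.

12960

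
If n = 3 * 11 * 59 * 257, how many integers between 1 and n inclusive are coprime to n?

φ(500379) = 500379 · (1 − 1/3) · (1 − 1/11) · (1 − 1/59) · (1 − 1/257)
       = 500379 · 296960/500379 = 296960.

296960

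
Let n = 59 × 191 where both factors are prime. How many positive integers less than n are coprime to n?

11020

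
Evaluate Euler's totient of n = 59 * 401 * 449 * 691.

7171584000

φ(59) = 59 − 1 = 58.
φ(401) = 401 − 1 = 400.
φ(449) = 449 − 1 = 448.
φ(691) = 691 − 1 = 690.
φ(7340417681) = 58 × 400 × 448 × 690 = 7171584000.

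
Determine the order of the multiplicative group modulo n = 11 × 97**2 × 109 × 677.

6798504960

φ(11) = 11 − 1 = 10.
φ(97^2) = 97^2 − 97^1 = 9409 − 97 = 9312.
φ(109) = 109 − 1 = 108.
φ(677) = 677 − 1 = 676.
Since φ is multiplicative, φ(7637501707) = 10 · 9312 · 108 · 676 = 6798504960.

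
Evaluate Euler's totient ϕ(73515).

34944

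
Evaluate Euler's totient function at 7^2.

42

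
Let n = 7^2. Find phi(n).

42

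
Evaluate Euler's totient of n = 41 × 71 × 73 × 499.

φ(41) = 41 − 1 = 40.
φ(71) = 71 − 1 = 70.
φ(73) = 73 − 1 = 72.
φ(499) = 499 − 1 = 498.
Since φ is multiplicative, φ(106038997) = 40 · 70 · 72 · 498 = 100396800.

100396800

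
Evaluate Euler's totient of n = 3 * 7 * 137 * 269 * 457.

199443456

φ(3) = 3 − 1 = 2.
φ(7) = 7 − 1 = 6.
φ(137) = 137 − 1 = 136.
φ(269) = 269 − 1 = 268.
φ(457) = 457 − 1 = 456.
Multiply: 2 · 6 · 136 · 268 · 456 = 199443456.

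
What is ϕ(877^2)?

768252

φ(769129) = 769129 · (1 − 1/877)
       = 769129 · 876/877 = 768252.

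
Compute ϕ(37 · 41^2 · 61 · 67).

φ(37) = 37 − 1 = 36.
φ(41^2) = 41^2 − 41^1 = 1681 − 41 = 1640.
φ(61) = 61 − 1 = 60.
φ(67) = 67 − 1 = 66.
φ(254199139) = 36 × 1640 × 60 × 66 = 233798400.

233798400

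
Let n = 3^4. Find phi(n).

54

φ(3^4) = 3^3·(3−1) = 27·2 = 54.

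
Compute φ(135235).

Prime factorization: 135235 = 5 * 17 * 37 * 43.
φ(135235) = 135235 · (1 − 1/5) · (1 − 1/17) · (1 − 1/37) · (1 − 1/43)
       = 135235 · 96768/135235 = 96768.

96768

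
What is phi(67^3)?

296274

φ(300763) = 300763 · (1 − 1/67)
       = 300763 · 66/67 = 296274.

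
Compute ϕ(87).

First factor: 87 = 3 · 29.
φ(3) = 3 − 1 = 2.
φ(29) = 29 − 1 = 28.
Since φ is multiplicative, φ(87) = 2 · 28 = 56.

56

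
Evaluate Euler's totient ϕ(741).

432

741 = 3 × 13 × 19.
φ(3) = 3 − 1 = 2.
φ(13) = 13 − 1 = 12.
φ(19) = 19 − 1 = 18.
Since φ is multiplicative, φ(741) = 2 · 12 · 18 = 432.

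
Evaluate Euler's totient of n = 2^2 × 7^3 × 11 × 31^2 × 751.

4101300000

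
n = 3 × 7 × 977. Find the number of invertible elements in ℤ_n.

11712

φ(3) = 3 − 1 = 2.
φ(7) = 7 − 1 = 6.
φ(977) = 977 − 1 = 976.
Multiply: 2 · 6 · 976 = 11712.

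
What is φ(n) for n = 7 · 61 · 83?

φ(7) = 7 − 1 = 6.
φ(61) = 61 − 1 = 60.
φ(83) = 83 − 1 = 82.
Since φ is multiplicative, φ(35441) = 6 · 60 · 82 = 29520.

29520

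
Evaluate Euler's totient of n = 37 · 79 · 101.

280800

φ(295223) = 295223 · (1 − 1/37) · (1 − 1/79) · (1 − 1/101)
       = 295223 · 280800/295223 = 280800.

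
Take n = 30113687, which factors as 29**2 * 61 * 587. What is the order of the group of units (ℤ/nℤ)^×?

28549920

φ(29^2) = 29^1·(29−1) = 29·28 = 812.
φ(61) = 61 − 1 = 60.
φ(587) = 587 − 1 = 586.
Since φ is multiplicative, φ(30113687) = 812 · 60 · 586 = 28549920.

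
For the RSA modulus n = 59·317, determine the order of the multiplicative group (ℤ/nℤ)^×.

φ(pq) = (p−1)(q−1) = 58 · 316 = 18328.

18328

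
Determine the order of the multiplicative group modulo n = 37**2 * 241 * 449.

143216640

φ(37^2) = 37^1·(37−1) = 37·36 = 1332.
φ(241) = 241 − 1 = 240.
φ(449) = 449 − 1 = 448.
Multiply: 1332 · 240 · 448 = 143216640.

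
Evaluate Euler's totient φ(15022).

15022 = 2 × 7 × 29 × 37.
φ(15022) = 15022 · (1 − 1/2) · (1 − 1/7) · (1 − 1/29) · (1 − 1/37)
       = 15022 · 6048/15022 = 6048.

6048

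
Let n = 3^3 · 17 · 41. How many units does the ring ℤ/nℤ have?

φ(18819) = 18819 · (1 − 1/3) · (1 − 1/17) · (1 − 1/41)
       = 18819 · 1280/2091 = 11520.

11520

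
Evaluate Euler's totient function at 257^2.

65792

φ(66049) = 66049 · (1 − 1/257)
       = 66049 · 256/257 = 65792.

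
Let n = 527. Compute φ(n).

480

527 = 17 * 31.
φ(527) = 527 · (1 − 1/17) · (1 − 1/31)
       = 527 · 480/527 = 480.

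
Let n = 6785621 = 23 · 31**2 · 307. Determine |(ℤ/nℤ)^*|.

6260760

φ(23) = 23 − 1 = 22.
φ(31^2) = 31^1·(31−1) = 31·30 = 930.
φ(307) = 307 − 1 = 306.
φ(6785621) = 22 × 930 × 306 = 6260760.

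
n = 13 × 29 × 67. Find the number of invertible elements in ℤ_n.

22176

φ(13) = 13 − 1 = 12.
φ(29) = 29 − 1 = 28.
φ(67) = 67 − 1 = 66.
φ(25259) = 12 × 28 × 66 = 22176.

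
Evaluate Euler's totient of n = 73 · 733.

φ(53509) = 53509 · (1 − 1/73) · (1 − 1/733)
       = 53509 · 52704/53509 = 52704.

52704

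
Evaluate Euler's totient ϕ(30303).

15552

First factor: 30303 = 3^2 * 7 * 13 * 37.
φ(30303) = 30303 · (1 − 1/3) · (1 − 1/7) · (1 − 1/13) · (1 − 1/37)
       = 30303 · 5184/10101 = 15552.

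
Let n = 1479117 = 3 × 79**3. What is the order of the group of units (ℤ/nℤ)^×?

φ(3) = 3 − 1 = 2.
φ(79^3) = 79^3 − 79^2 = 493039 − 6241 = 486798.
Multiply: 2 · 486798 = 973596.

973596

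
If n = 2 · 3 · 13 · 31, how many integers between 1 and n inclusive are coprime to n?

720

φ(2418) = 2418 · (1 − 1/2) · (1 − 1/3) · (1 − 1/13) · (1 − 1/31)
       = 2418 · 720/2418 = 720.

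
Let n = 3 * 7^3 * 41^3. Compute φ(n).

39537120

φ(70919709) = 70919709 · (1 − 1/3) · (1 − 1/7) · (1 − 1/41)
       = 70919709 · 480/861 = 39537120.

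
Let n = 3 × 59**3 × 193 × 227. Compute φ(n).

17521516032

φ(3) = 3 − 1 = 2.
φ(59^3) = 59^2·(59−1) = 3481·58 = 201898.
φ(193) = 193 − 1 = 192.
φ(227) = 227 − 1 = 226.
Since φ is multiplicative, φ(26993578107) = 2 · 201898 · 192 · 226 = 17521516032.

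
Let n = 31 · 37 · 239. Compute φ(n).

φ(274133) = 274133 · (1 − 1/31) · (1 − 1/37) · (1 − 1/239)
       = 274133 · 257040/274133 = 257040.

257040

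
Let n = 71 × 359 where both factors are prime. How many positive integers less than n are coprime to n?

25060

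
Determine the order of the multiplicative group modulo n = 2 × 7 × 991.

φ(2) = 2 − 1 = 1.
φ(7) = 7 − 1 = 6.
φ(991) = 991 − 1 = 990.
φ(13874) = 1 × 6 × 990 = 5940.

5940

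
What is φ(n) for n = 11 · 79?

φ(869) = 869 · (1 − 1/11) · (1 − 1/79)
       = 869 · 780/869 = 780.

780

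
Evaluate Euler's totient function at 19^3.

6498

φ(19^3) = 19^3 − 19^2 = 6859 − 361 = 6498.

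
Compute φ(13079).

Factor 13079: 13079 = 11 * 29 * 41.
φ(13079) = 13079 · (1 − 1/11) · (1 − 1/29) · (1 − 1/41)
       = 13079 · 11200/13079 = 11200.

11200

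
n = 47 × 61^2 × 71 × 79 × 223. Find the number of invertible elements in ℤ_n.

φ(47) = 47 − 1 = 46.
φ(61^2) = 61^2 − 61^1 = 3721 − 61 = 3660.
φ(71) = 71 − 1 = 70.
φ(79) = 79 − 1 = 78.
φ(223) = 223 − 1 = 222.
Since φ is multiplicative, φ(218749883809) = 46 · 3660 · 70 · 78 · 222 = 204072523200.

204072523200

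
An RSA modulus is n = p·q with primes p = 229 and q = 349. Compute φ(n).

79344

φ(79921) = 79921 · (1 − 1/229) · (1 − 1/349)
       = 79921 · 79344/79921 = 79344.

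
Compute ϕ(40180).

Factor 40180: 40180 = 2**2 × 5 × 7**2 × 41.
φ(2^2) = 2^1·(2−1) = 2·1 = 2.
φ(5) = 5 − 1 = 4.
φ(7^2) = 7^2 − 7^1 = 49 − 7 = 42.
φ(41) = 41 − 1 = 40.
Multiply: 2 · 4 · 42 · 40 = 13440.

13440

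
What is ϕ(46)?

22

First factor: 46 = 2 × 23.
φ(2) = 2 − 1 = 1.
φ(23) = 23 − 1 = 22.
Since φ is multiplicative, φ(46) = 1 · 22 = 22.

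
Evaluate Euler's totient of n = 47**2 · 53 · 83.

9218768

φ(9717391) = 9717391 · (1 − 1/47) · (1 − 1/53) · (1 − 1/83)
       = 9717391 · 196144/206753 = 9218768.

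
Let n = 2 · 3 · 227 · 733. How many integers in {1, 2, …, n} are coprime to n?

φ(2) = 2 − 1 = 1.
φ(3) = 3 − 1 = 2.
φ(227) = 227 − 1 = 226.
φ(733) = 733 − 1 = 732.
Multiply: 1 · 2 · 226 · 732 = 330864.

330864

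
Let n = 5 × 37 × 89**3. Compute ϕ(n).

φ(5) = 5 − 1 = 4.
φ(37) = 37 − 1 = 36.
φ(89^3) = 89^2·(89−1) = 7921·88 = 697048.
Multiply: 4 · 36 · 697048 = 100374912.

100374912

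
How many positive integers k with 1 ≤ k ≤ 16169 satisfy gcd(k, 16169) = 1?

First factor: 16169 = 19 × 23 × 37.
φ(19) = 19 − 1 = 18.
φ(23) = 23 − 1 = 22.
φ(37) = 37 − 1 = 36.
φ(16169) = 18 × 22 × 36 = 14256.

14256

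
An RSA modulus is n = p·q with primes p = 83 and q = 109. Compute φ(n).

φ(83) = 83 − 1 = 82.
φ(109) = 109 − 1 = 108.
Multiply: 82 · 108 = 8856.

8856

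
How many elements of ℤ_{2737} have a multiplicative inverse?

2737 = 7 · 17 · 23.
φ(7) = 7 − 1 = 6.
φ(17) = 17 − 1 = 16.
φ(23) = 23 − 1 = 22.
φ(2737) = 6 × 16 × 22 = 2112.

2112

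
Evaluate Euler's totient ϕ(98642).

Factor 98642: 98642 = 2 * 31 * 37 * 43.
φ(98642) = 98642 · (1 − 1/2) · (1 − 1/31) · (1 − 1/37) · (1 − 1/43)
       = 98642 · 45360/98642 = 45360.

45360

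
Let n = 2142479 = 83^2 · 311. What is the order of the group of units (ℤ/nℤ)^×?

2109860

φ(2142479) = 2142479 · (1 − 1/83) · (1 − 1/311)
       = 2142479 · 25420/25813 = 2109860.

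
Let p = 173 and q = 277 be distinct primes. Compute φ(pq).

φ(173) = 173 − 1 = 172.
φ(277) = 277 − 1 = 276.
φ(47921) = 172 × 276 = 47472.

47472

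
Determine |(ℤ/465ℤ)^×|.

240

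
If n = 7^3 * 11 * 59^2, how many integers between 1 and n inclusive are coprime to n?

10060680

φ(7^3) = 7^2·(7−1) = 49·6 = 294.
φ(11) = 11 − 1 = 10.
φ(59^2) = 59^1·(59−1) = 59·58 = 3422.
Since φ is multiplicative, φ(13133813) = 294 · 10 · 3422 = 10060680.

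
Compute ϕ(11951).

Factor 11951: 11951 = 17 · 19 · 37.
φ(11951) = 11951 · (1 − 1/17) · (1 − 1/19) · (1 − 1/37)
       = 11951 · 10368/11951 = 10368.

10368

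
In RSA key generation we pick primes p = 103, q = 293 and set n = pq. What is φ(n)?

29784

φ(n) = (p − 1)(q − 1) = (103−1)(293−1) = 102·292 = 29784.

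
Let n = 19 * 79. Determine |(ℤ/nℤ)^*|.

φ(19) = 19 − 1 = 18.
φ(79) = 79 − 1 = 78.
φ(1501) = 18 × 78 = 1404.

1404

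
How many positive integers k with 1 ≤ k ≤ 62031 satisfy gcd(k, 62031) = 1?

Factor 62031: 62031 = 3 · 23 · 29 · 31.
φ(3) = 3 − 1 = 2.
φ(23) = 23 − 1 = 22.
φ(29) = 29 − 1 = 28.
φ(31) = 31 − 1 = 30.
φ(62031) = 2 × 22 × 28 × 30 = 36960.

36960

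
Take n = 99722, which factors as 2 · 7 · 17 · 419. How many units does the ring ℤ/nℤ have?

40128

φ(99722) = 99722 · (1 − 1/2) · (1 − 1/7) · (1 − 1/17) · (1 − 1/419)
       = 99722 · 40128/99722 = 40128.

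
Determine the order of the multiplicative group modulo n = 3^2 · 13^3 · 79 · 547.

518210784

φ(3^2) = 3^2 − 3^1 = 9 − 3 = 6.
φ(13^3) = 13^3 − 13^2 = 2197 − 169 = 2028.
φ(79) = 79 − 1 = 78.
φ(547) = 547 − 1 = 546.
Multiply: 6 · 2028 · 78 · 546 = 518210784.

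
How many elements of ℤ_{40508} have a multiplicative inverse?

17280

First factor: 40508 = 2^2 · 13 · 19 · 41.
φ(2^2) = 2^1·(2−1) = 2·1 = 2.
φ(13) = 13 − 1 = 12.
φ(19) = 19 − 1 = 18.
φ(41) = 41 − 1 = 40.
φ(40508) = 2 × 12 × 18 × 40 = 17280.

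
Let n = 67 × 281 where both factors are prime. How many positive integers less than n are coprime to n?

φ(pq) = (p−1)(q−1) = 66 · 280 = 18480.

18480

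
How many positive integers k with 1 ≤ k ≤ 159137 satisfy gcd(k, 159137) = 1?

126720

First factor: 159137 = 11 · 17 · 23 · 37.
φ(159137) = 159137 · (1 − 1/11) · (1 − 1/17) · (1 − 1/23) · (1 − 1/37)
       = 159137 · 126720/159137 = 126720.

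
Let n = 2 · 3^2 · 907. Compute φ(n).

φ(16326) = 16326 · (1 − 1/2) · (1 − 1/3) · (1 − 1/907)
       = 16326 · 1812/5442 = 5436.

5436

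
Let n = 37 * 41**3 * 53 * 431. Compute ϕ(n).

54125510400

φ(37) = 37 − 1 = 36.
φ(41^3) = 41^2·(41−1) = 1681·40 = 67240.
φ(53) = 53 − 1 = 52.
φ(431) = 431 − 1 = 430.
φ(58251408911) = 36 × 67240 × 52 × 430 = 54125510400.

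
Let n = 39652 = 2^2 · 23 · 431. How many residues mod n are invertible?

18920

φ(2^2) = 2^1·(2−1) = 2·1 = 2.
φ(23) = 23 − 1 = 22.
φ(431) = 431 − 1 = 430.
Multiply: 2 · 22 · 430 = 18920.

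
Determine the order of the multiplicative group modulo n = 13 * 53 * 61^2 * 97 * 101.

φ(25117244893) = 25117244893 · (1 − 1/13) · (1 − 1/53) · (1 − 1/61) · (1 − 1/97) · (1 − 1/101)
       = 25117244893 · 359424000/411758113 = 21924864000.

21924864000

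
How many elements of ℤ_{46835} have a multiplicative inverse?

32256

First factor: 46835 = 5 · 17 · 19 · 29.
φ(5) = 5 − 1 = 4.
φ(17) = 17 − 1 = 16.
φ(19) = 19 − 1 = 18.
φ(29) = 29 − 1 = 28.
φ(46835) = 4 × 16 × 18 × 28 = 32256.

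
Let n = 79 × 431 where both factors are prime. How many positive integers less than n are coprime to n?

33540

For distinct primes, φ(pq) = (p−1)(q−1) = 78 × 430 = 33540.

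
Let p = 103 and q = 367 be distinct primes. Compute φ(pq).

For distinct primes, φ(pq) = (p−1)(q−1) = 102 × 366 = 37332.

37332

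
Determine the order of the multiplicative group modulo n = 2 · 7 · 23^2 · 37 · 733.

80004672

φ(200858126) = 200858126 · (1 − 1/2) · (1 − 1/7) · (1 − 1/23) · (1 − 1/37) · (1 − 1/733)
       = 200858126 · 3478464/8732962 = 80004672.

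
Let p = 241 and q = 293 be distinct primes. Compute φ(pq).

70080

φ(pq) = (p−1)(q−1) = 240 · 292 = 70080.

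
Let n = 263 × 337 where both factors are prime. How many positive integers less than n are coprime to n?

88032

For distinct primes, φ(pq) = (p−1)(q−1) = 262 × 336 = 88032.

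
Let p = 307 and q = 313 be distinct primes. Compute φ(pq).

φ(307) = 307 − 1 = 306.
φ(313) = 313 − 1 = 312.
φ(96091) = 306 × 312 = 95472.

95472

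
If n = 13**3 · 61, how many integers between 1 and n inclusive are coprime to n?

121680

φ(134017) = 134017 · (1 − 1/13) · (1 − 1/61)
       = 134017 · 720/793 = 121680.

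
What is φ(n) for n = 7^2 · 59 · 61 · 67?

9646560

φ(11815517) = 11815517 · (1 − 1/7) · (1 − 1/59) · (1 − 1/61) · (1 − 1/67)
       = 11815517 · 1378080/1687931 = 9646560.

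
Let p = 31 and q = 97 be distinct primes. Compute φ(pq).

2880

φ(3007) = 3007 · (1 − 1/31) · (1 − 1/97)
       = 3007 · 2880/3007 = 2880.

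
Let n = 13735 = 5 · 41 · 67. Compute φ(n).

10560

φ(5) = 5 − 1 = 4.
φ(41) = 41 − 1 = 40.
φ(67) = 67 − 1 = 66.
φ(13735) = 4 × 40 × 66 = 10560.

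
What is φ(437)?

Prime factorization: 437 = 19 * 23.
φ(437) = 437 · (1 − 1/19) · (1 − 1/23)
       = 437 · 396/437 = 396.

396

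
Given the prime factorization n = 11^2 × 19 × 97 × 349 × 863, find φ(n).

φ(11^2) = 11^1·(11−1) = 11·10 = 110.
φ(19) = 19 − 1 = 18.
φ(97) = 97 − 1 = 96.
φ(349) = 349 − 1 = 348.
φ(863) = 863 − 1 = 862.
Since φ is multiplicative, φ(67165604561) = 110 · 18 · 96 · 348 · 862 = 57019438080.

57019438080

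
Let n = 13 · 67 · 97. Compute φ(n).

76032

φ(13) = 13 − 1 = 12.
φ(67) = 67 − 1 = 66.
φ(97) = 97 − 1 = 96.
Since φ is multiplicative, φ(84487) = 12 · 66 · 96 = 76032.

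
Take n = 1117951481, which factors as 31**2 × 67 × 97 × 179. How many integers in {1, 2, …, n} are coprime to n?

φ(31^2) = 31^1·(31−1) = 31·30 = 930.
φ(67) = 67 − 1 = 66.
φ(97) = 97 − 1 = 96.
φ(179) = 179 − 1 = 178.
Multiply: 930 · 66 · 96 · 178 = 1048861440.

1048861440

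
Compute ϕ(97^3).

φ(97^3) = 97^2·(97−1) = 9409·96 = 903264.

903264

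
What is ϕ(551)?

Factor 551: 551 = 19 × 29.
φ(551) = 551 · (1 − 1/19) · (1 − 1/29)
       = 551 · 504/551 = 504.

504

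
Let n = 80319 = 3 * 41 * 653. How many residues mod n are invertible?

52160

φ(3) = 3 − 1 = 2.
φ(41) = 41 − 1 = 40.
φ(653) = 653 − 1 = 652.
Since φ is multiplicative, φ(80319) = 2 · 40 · 652 = 52160.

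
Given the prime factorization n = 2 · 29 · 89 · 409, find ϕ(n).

1005312

φ(2) = 2 − 1 = 1.
φ(29) = 29 − 1 = 28.
φ(89) = 89 − 1 = 88.
φ(409) = 409 − 1 = 408.
Since φ is multiplicative, φ(2111258) = 1 · 28 · 88 · 408 = 1005312.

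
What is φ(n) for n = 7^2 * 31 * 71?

φ(7^2) = 7^2 − 7^1 = 49 − 7 = 42.
φ(31) = 31 − 1 = 30.
φ(71) = 71 − 1 = 70.
Multiply: 42 · 30 · 70 = 88200.

88200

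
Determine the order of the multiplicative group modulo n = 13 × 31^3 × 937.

φ(13) = 13 − 1 = 12.
φ(31^3) = 31^2·(31−1) = 961·30 = 28830.
φ(937) = 937 − 1 = 936.
Multiply: 12 · 28830 · 936 = 323818560.

323818560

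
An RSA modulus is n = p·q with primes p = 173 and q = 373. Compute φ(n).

63984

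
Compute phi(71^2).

φ(71^2) = 71^1·(71−1) = 71·70 = 4970.

4970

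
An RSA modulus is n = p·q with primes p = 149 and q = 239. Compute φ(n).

φ(35611) = 35611 · (1 − 1/149) · (1 − 1/239)
       = 35611 · 35224/35611 = 35224.

35224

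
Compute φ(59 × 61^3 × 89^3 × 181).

φ(59) = 59 − 1 = 58.
φ(61^3) = 61^2·(61−1) = 3721·60 = 223260.
φ(89^3) = 89^3 − 89^2 = 704969 − 7921 = 697048.
φ(181) = 181 − 1 = 180.
Since φ is multiplicative, φ(1708795577961931) = 58 · 223260 · 697048 · 180 = 1624703456851200.

1624703456851200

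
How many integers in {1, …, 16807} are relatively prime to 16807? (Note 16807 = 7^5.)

14406

φ(7^5) = 7^5 − 7^4 = 16807 − 2401 = 14406.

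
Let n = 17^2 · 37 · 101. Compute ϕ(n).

979200

φ(17^2) = 17^2 − 17^1 = 289 − 17 = 272.
φ(37) = 37 − 1 = 36.
φ(101) = 101 − 1 = 100.
Since φ is multiplicative, φ(1079993) = 272 · 36 · 100 = 979200.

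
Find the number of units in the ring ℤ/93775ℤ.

66000

Factor 93775: 93775 = 5^2 * 11^2 * 31.
φ(5^2) = 5^2 − 5^1 = 25 − 5 = 20.
φ(11^2) = 11^1·(11−1) = 11·10 = 110.
φ(31) = 31 − 1 = 30.
Multiply: 20 · 110 · 30 = 66000.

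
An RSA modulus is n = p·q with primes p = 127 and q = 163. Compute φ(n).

20412

φ(20701) = 20701 · (1 − 1/127) · (1 − 1/163)
       = 20701 · 20412/20701 = 20412.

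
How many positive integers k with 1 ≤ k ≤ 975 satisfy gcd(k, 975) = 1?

480

First factor: 975 = 3 × 5^2 × 13.
φ(975) = 975 · (1 − 1/3) · (1 − 1/5) · (1 − 1/13)
       = 975 · 96/195 = 480.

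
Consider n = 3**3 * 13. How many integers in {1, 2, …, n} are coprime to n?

216

φ(351) = 351 · (1 − 1/3) · (1 − 1/13)
       = 351 · 24/39 = 216.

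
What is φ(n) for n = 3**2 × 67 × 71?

φ(42813) = 42813 · (1 − 1/3) · (1 − 1/67) · (1 − 1/71)
       = 42813 · 9240/14271 = 27720.

27720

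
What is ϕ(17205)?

First factor: 17205 = 3 · 5 · 31 · 37.
φ(3) = 3 − 1 = 2.
φ(5) = 5 − 1 = 4.
φ(31) = 31 − 1 = 30.
φ(37) = 37 − 1 = 36.
Multiply: 2 · 4 · 30 · 36 = 8640.

8640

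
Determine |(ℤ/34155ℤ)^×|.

15840

First factor: 34155 = 3^3 · 5 · 11 · 23.
φ(34155) = 34155 · (1 − 1/3) · (1 − 1/5) · (1 − 1/11) · (1 − 1/23)
       = 34155 · 1760/3795 = 15840.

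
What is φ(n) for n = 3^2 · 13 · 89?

6336

φ(10413) = 10413 · (1 − 1/3) · (1 − 1/13) · (1 − 1/89)
       = 10413 · 2112/3471 = 6336.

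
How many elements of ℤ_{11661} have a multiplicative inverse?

11661 = 3 × 13^2 × 23.
φ(11661) = 11661 · (1 − 1/3) · (1 − 1/13) · (1 − 1/23)
       = 11661 · 528/897 = 6864.

6864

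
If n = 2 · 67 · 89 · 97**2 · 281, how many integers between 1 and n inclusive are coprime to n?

φ(2) = 2 − 1 = 1.
φ(67) = 67 − 1 = 66.
φ(89) = 89 − 1 = 88.
φ(97^2) = 97^2 − 97^1 = 9409 − 97 = 9312.
φ(281) = 281 − 1 = 280.
Since φ is multiplicative, φ(31531497254) = 1 · 66 · 88 · 9312 · 280 = 15143546880.

15143546880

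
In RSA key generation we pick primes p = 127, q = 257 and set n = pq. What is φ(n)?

For distinct primes, φ(pq) = (p−1)(q−1) = 126 × 256 = 32256.

32256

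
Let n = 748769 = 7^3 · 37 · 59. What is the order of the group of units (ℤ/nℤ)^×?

φ(7^3) = 7^2·(7−1) = 49·6 = 294.
φ(37) = 37 − 1 = 36.
φ(59) = 59 − 1 = 58.
Multiply: 294 · 36 · 58 = 613872.

613872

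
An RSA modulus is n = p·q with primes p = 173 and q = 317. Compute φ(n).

φ(n) = (p − 1)(q − 1) = (173−1)(317−1) = 172·316 = 54352.

54352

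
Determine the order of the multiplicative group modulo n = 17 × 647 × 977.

10087936

φ(17) = 17 − 1 = 16.
φ(647) = 647 − 1 = 646.
φ(977) = 977 − 1 = 976.
φ(10746023) = 16 × 646 × 976 = 10087936.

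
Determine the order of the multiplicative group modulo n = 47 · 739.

φ(47) = 47 − 1 = 46.
φ(739) = 739 − 1 = 738.
Multiply: 46 · 738 = 33948.

33948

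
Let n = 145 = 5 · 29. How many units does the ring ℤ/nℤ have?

112

φ(5) = 5 − 1 = 4.
φ(29) = 29 − 1 = 28.
Since φ is multiplicative, φ(145) = 4 · 28 = 112.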